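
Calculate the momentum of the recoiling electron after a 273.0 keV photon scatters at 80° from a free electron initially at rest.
1.6249e-22 kg·m/s

The electron is initially at rest, so by conservation of momentum:
p⃗_e = p⃗₀ − p⃗'  (incident photon momentum minus scattered photon momentum)

Photon momentum magnitudes (p = h/λ = E/c):
λ₀ = hc/E₀ = 4.5415 pm → p₀ = h/λ₀ = 1.4590e-22 kg·m/s
Δλ = λ_C(1 − cos 80°) = 2.0050 pm
λ' = 6.5465 pm → p' = h/λ' = 1.0121e-22 kg·m/s

The scattered photon makes angle θ = 80° with the incident direction, so by the law of cosines:
|p⃗_e|² = p₀² + p'² − 2p₀p'cos θ
|p⃗_e|² = (1.4590e-22)² + (1.0121e-22)² − 2·1.4590e-22·1.0121e-22·cos(80°)
|p⃗_e| = 1.6249e-22 kg·m/s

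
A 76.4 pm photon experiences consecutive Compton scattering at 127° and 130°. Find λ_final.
84.2724 pm

Apply Compton shift twice:

First scattering at θ₁ = 127°:
Δλ₁ = λ_C(1 - cos(127°))
Δλ₁ = 2.4263 × 1.6018
Δλ₁ = 3.8865 pm

After first scattering:
λ₁ = 76.4 + 3.8865 = 80.2865 pm

Second scattering at θ₂ = 130°:
Δλ₂ = λ_C(1 - cos(130°))
Δλ₂ = 2.4263 × 1.6428
Δλ₂ = 3.9859 pm

Final wavelength:
λ₂ = 80.2865 + 3.9859 = 84.2724 pm

Total shift: Δλ_total = 3.8865 + 3.9859 = 7.8724 pm

(Intermediate values are shown rounded; full precision is carried through to the final answer.)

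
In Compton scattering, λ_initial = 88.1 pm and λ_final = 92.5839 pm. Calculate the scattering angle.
148.00°

First find the wavelength shift:
Δλ = λ' - λ = 92.5839 - 88.1 = 4.4839 pm

Using Δλ = λ_C(1 - cos θ), with λ_C = h/(m_e·c) ≈ 2.42631024 pm:
cos θ = 1 - Δλ/λ_C
cos θ = 1 - 4.4839/2.42631024
cos θ = -0.848032

θ = arccos(-0.848032)
θ = 148.00°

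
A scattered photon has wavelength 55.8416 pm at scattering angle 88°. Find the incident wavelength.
53.5000 pm

From λ' = λ + Δλ, we have λ = λ' - Δλ

First calculate the Compton shift:
Δλ = λ_C(1 - cos θ)
Δλ = 2.4263 × (1 - cos(88°))
Δλ = 2.4263 × 0.9651
Δλ = 2.3416 pm

Initial wavelength:
λ = λ' - Δλ
λ = 55.8416 - 2.3416
λ = 53.5000 pm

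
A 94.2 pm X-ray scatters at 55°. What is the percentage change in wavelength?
1.0983%

Calculate the Compton shift:
Δλ = λ_C(1 - cos(55°))
Δλ = 2.4263 × (1 - cos(55°))
Δλ = 2.4263 × 0.4264
Δλ = 1.0346 pm

Percentage change:
(Δλ/λ₀) × 100 = (1.0346/94.2) × 100
= 1.0983%

(Intermediate values are shown rounded; full precision is carried through to the final answer.)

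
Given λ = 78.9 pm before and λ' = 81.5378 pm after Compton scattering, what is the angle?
95.00°

First find the wavelength shift:
Δλ = λ' - λ = 81.5378 - 78.9 = 2.6378 pm

Using Δλ = λ_C(1 - cos θ), with λ_C = h/(m_e·c) ≈ 2.42631024 pm:
cos θ = 1 - Δλ/λ_C
cos θ = 1 - 2.6378/2.42631024
cos θ = -0.087165

θ = arccos(-0.087165)
θ = 95.00°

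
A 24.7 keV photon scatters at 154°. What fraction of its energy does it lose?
0.0841 (or 8.41%)

Calculate initial and final photon energies:

Initial: E₀ = 24.7 keV → λ₀ = 50.1960 pm
Compton shift: Δλ = 4.6071 pm
Final wavelength: λ' = 54.8031 pm
Final energy: E' = 22.6236 keV

Fractional energy loss:
(E₀ - E')/E₀ = (24.7000 - 22.6236)/24.7000
= 2.0764/24.7000
= 0.0841
= 8.41%

(Intermediate values are shown rounded; full precision is carried through to the final answer.)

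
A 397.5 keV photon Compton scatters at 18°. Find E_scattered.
382.9212 keV

First convert energy to wavelength:
λ = hc/E, with hc ≈ 1239.842 keV·pm (i.e. 1239.842 eV·nm)

For E = 397.5 keV = 397500 eV:
λ = 1239.842 keV·pm / 397.5 keV
λ = 3.1191 pm

Calculate the Compton shift:
Δλ = λ_C(1 - cos(18°)) = 2.4263 × 0.0489
Δλ = 0.1188 pm

Final wavelength:
λ' = 3.1191 + 0.1188 = 3.2379 pm

Final energy:
E' = hc/λ' = 1239.842 / 3.2379 = 382.9212 keV

(Intermediate values are shown rounded; full precision is carried through to the final answer.)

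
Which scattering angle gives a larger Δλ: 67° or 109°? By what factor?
109° produces the larger shift by a factor of 2.176

Calculate both shifts using Δλ = λ_C(1 - cos θ):

For θ₁ = 67°:
Δλ₁ = 2.4263 × (1 - cos(67°))
Δλ₁ = 2.4263 × 0.6093
Δλ₁ = 1.4783 pm

For θ₂ = 109°:
Δλ₂ = 2.4263 × (1 - cos(109°))
Δλ₂ = 2.4263 × 1.3256
Δλ₂ = 3.2162 pm

The 109° angle produces the larger shift.
Ratio: 3.2162/1.4783 = 2.176

(Intermediate values are shown rounded; full precision is carried through to the final answer.)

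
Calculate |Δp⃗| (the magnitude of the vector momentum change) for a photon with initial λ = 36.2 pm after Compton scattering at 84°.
2.3815e-23 kg·m/s

Photon momentum magnitude is p = h/λ.

Initial momentum:
p₀ = h/λ = 6.6261e-34/3.6200e-11 = 1.8304e-23 kg·m/s

After scattering:
λ' = λ + Δλ = 36.2 + 2.1727 = 38.3727 pm
p' = h/λ' = 6.6261e-34/3.8373e-11 = 1.7268e-23 kg·m/s

Momentum is a vector; the scattered photon's direction makes angle θ = 84° with the incident direction. The magnitude of the vector change Δp⃗ = p⃗₀ − p⃗' is found from the law of cosines:
|Δp⃗|² = p₀² + p'² − 2p₀p'cos θ
|Δp⃗|² = (1.8304e-23)² + (1.7268e-23)² − 2·1.8304e-23·1.7268e-23·cos(84°)
|Δp⃗| = 2.3815e-23 kg·m/s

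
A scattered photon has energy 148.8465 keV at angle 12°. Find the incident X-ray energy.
149.8000 keV

Convert final energy to wavelength (hc ≈ 1239.842 keV·pm):
λ' = hc/E' = 1239.842 / 148.8465 = 8.3297 pm

Calculate the Compton shift:
Δλ = λ_C(1 - cos(12°))
Δλ = 2.4263 × (1 - cos(12°))
Δλ = 0.0530 pm

Initial wavelength:
λ = λ' - Δλ = 8.3297 - 0.0530 = 8.2766 pm

Initial energy:
E = hc/λ = 1239.842 / 8.2766 = 149.8000 keV

(Intermediate values are shown rounded; full precision is carried through to the final answer.)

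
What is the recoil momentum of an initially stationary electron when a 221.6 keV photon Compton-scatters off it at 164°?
1.8081e-22 kg·m/s

The electron is initially at rest, so by conservation of momentum:
p⃗_e = p⃗₀ − p⃗'  (incident photon momentum minus scattered photon momentum)

Photon momentum magnitudes (p = h/λ = E/c):
λ₀ = hc/E₀ = 5.5950 pm → p₀ = h/λ₀ = 1.1843e-22 kg·m/s
Δλ = λ_C(1 − cos 164°) = 4.7586 pm
λ' = 10.3536 pm → p' = h/λ' = 6.3998e-23 kg·m/s

The scattered photon makes angle θ = 164° with the incident direction, so by the law of cosines:
|p⃗_e|² = p₀² + p'² − 2p₀p'cos θ
|p⃗_e|² = (1.1843e-22)² + (6.3998e-23)² − 2·1.1843e-22·6.3998e-23·cos(164°)
|p⃗_e| = 1.8081e-22 kg·m/s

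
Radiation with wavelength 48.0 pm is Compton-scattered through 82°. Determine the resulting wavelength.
50.0886 pm

Using the Compton scattering formula:
λ' = λ + Δλ = λ + λ_C(1 - cos θ)

Given:
- Initial wavelength λ = 48.0 pm
- Scattering angle θ = 82°
- Compton wavelength λ_C ≈ 2.4263 pm

Calculate the shift:
Δλ = 2.4263 × (1 - cos(82°))
Δλ = 2.4263 × 0.8608
Δλ = 2.0886 pm

Final wavelength:
λ' = 48.0 + 2.0886 = 50.0886 pm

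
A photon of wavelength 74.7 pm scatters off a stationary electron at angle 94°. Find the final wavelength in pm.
77.2956 pm

Using the Compton scattering formula:
λ' = λ + Δλ = λ + λ_C(1 - cos θ)

Given:
- Initial wavelength λ = 74.7 pm
- Scattering angle θ = 94°
- Compton wavelength λ_C ≈ 2.4263 pm

Calculate the shift:
Δλ = 2.4263 × (1 - cos(94°))
Δλ = 2.4263 × 1.0698
Δλ = 2.5956 pm

Final wavelength:
λ' = 74.7 + 2.5956 = 77.2956 pm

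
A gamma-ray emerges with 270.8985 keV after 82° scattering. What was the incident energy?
498.3000 keV

Convert final energy to wavelength (hc ≈ 1239.842 keV·pm):
λ' = hc/E' = 1239.842 / 270.8985 = 4.5768 pm

Calculate the Compton shift:
Δλ = λ_C(1 - cos(82°))
Δλ = 2.4263 × (1 - cos(82°))
Δλ = 2.0886 pm

Initial wavelength:
λ = λ' - Δλ = 4.5768 - 2.0886 = 2.4881 pm

Initial energy:
E = hc/λ = 1239.842 / 2.4881 = 498.3000 keV

(Intermediate values are shown rounded; full precision is carried through to the final answer.)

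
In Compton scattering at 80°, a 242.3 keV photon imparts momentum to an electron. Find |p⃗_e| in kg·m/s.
1.4574e-22 kg·m/s

The electron is initially at rest, so by conservation of momentum:
p⃗_e = p⃗₀ − p⃗'  (incident photon momentum minus scattered photon momentum)

Photon momentum magnitudes (p = h/λ = E/c):
λ₀ = hc/E₀ = 5.1170 pm → p₀ = h/λ₀ = 1.2949e-22 kg·m/s
Δλ = λ_C(1 − cos 80°) = 2.0050 pm
λ' = 7.1220 pm → p' = h/λ' = 9.3037e-23 kg·m/s

The scattered photon makes angle θ = 80° with the incident direction, so by the law of cosines:
|p⃗_e|² = p₀² + p'² − 2p₀p'cos θ
|p⃗_e|² = (1.2949e-22)² + (9.3037e-23)² − 2·1.2949e-22·9.3037e-23·cos(80°)
|p⃗_e| = 1.4574e-22 kg·m/s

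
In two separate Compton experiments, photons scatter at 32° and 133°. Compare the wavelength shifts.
133° produces the larger shift by a factor of 11.069

Calculate both shifts using Δλ = λ_C(1 - cos θ):

For θ₁ = 32°:
Δλ₁ = 2.4263 × (1 - cos(32°))
Δλ₁ = 2.4263 × 0.1520
Δλ₁ = 0.3687 pm

For θ₂ = 133°:
Δλ₂ = 2.4263 × (1 - cos(133°))
Δλ₂ = 2.4263 × 1.6820
Δλ₂ = 4.0810 pm

The 133° angle produces the larger shift.
Ratio: 4.0810/0.3687 = 11.069

(Intermediate values are shown rounded; full precision is carried through to the final answer.)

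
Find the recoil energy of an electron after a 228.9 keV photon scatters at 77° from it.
58.9895 keV

By energy conservation: K_e = E_initial - E_final

First find the scattered photon energy:
Initial wavelength: λ = hc/E = 5.4165 pm
Compton shift: Δλ = λ_C(1 - cos(77°)) = 1.8805 pm
Final wavelength: λ' = 5.4165 + 1.8805 = 7.2970 pm
Final photon energy: E' = hc/λ' = 169.9105 keV

Electron kinetic energy:
K_e = E - E' = 228.9000 - 169.9105 = 58.9895 keV

(Intermediate values are shown rounded; full precision is carried through to the final answer.)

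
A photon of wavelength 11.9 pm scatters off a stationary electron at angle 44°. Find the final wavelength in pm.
12.5810 pm

Using the Compton scattering formula:
λ' = λ + Δλ = λ + λ_C(1 - cos θ)

Given:
- Initial wavelength λ = 11.9 pm
- Scattering angle θ = 44°
- Compton wavelength λ_C ≈ 2.4263 pm

Calculate the shift:
Δλ = 2.4263 × (1 - cos(44°))
Δλ = 2.4263 × 0.2807
Δλ = 0.6810 pm

Final wavelength:
λ' = 11.9 + 0.6810 = 12.5810 pm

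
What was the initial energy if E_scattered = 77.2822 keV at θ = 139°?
105.1999 keV

Convert final energy to wavelength (hc ≈ 1239.842 keV·pm):
λ' = hc/E' = 1239.842 / 77.2822 = 16.0430 pm

Calculate the Compton shift:
Δλ = λ_C(1 - cos(139°))
Δλ = 2.4263 × (1 - cos(139°))
Δλ = 4.2575 pm

Initial wavelength:
λ = λ' - Δλ = 16.0430 - 4.2575 = 11.7856 pm

Initial energy:
E = hc/λ = 1239.842 / 11.7856 = 105.1999 keV

(Intermediate values are shown rounded; full precision is carried through to the final answer.)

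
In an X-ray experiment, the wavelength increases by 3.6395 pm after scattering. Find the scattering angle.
120.00°

From the Compton formula Δλ = λ_C(1 - cos θ), we can solve for θ:

cos θ = 1 - Δλ/λ_C

Given:
- Δλ = 3.6395 pm
- λ_C = h/(m_e·c) ≈ 2.42631024 pm

cos θ = 1 - 3.6395/2.42631024
cos θ = 1 - 1.500014
cos θ = -0.500014

θ = arccos(-0.500014)
θ = 120.00°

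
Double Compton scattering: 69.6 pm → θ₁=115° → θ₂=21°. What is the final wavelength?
73.2129 pm

Apply Compton shift twice:

First scattering at θ₁ = 115°:
Δλ₁ = λ_C(1 - cos(115°))
Δλ₁ = 2.4263 × 1.4226
Δλ₁ = 3.4517 pm

After first scattering:
λ₁ = 69.6 + 3.4517 = 73.0517 pm

Second scattering at θ₂ = 21°:
Δλ₂ = λ_C(1 - cos(21°))
Δλ₂ = 2.4263 × 0.0664
Δλ₂ = 0.1612 pm

Final wavelength:
λ₂ = 73.0517 + 0.1612 = 73.2129 pm

Total shift: Δλ_total = 3.4517 + 0.1612 = 3.6129 pm

(Intermediate values are shown rounded; full precision is carried through to the final answer.)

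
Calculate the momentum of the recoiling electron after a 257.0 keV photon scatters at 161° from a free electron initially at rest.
2.0424e-22 kg·m/s

The electron is initially at rest, so by conservation of momentum:
p⃗_e = p⃗₀ − p⃗'  (incident photon momentum minus scattered photon momentum)

Photon momentum magnitudes (p = h/λ = E/c):
λ₀ = hc/E₀ = 4.8243 pm → p₀ = h/λ₀ = 1.3735e-22 kg·m/s
Δλ = λ_C(1 − cos 161°) = 4.7204 pm
λ' = 9.5447 pm → p' = h/λ' = 6.9421e-23 kg·m/s

The scattered photon makes angle θ = 161° with the incident direction, so by the law of cosines:
|p⃗_e|² = p₀² + p'² − 2p₀p'cos θ
|p⃗_e|² = (1.3735e-22)² + (6.9421e-23)² − 2·1.3735e-22·6.9421e-23·cos(161°)
|p⃗_e| = 2.0424e-22 kg·m/s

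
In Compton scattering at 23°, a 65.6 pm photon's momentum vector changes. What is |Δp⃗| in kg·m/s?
4.0217e-24 kg·m/s

Photon momentum magnitude is p = h/λ.

Initial momentum:
p₀ = h/λ = 6.6261e-34/6.5600e-11 = 1.0101e-23 kg·m/s

After scattering:
λ' = λ + Δλ = 65.6 + 0.1929 = 65.7929 pm
p' = h/λ' = 6.6261e-34/6.5793e-11 = 1.0071e-23 kg·m/s

Momentum is a vector; the scattered photon's direction makes angle θ = 23° with the incident direction. The magnitude of the vector change Δp⃗ = p⃗₀ − p⃗' is found from the law of cosines:
|Δp⃗|² = p₀² + p'² − 2p₀p'cos θ
|Δp⃗|² = (1.0101e-23)² + (1.0071e-23)² − 2·1.0101e-23·1.0071e-23·cos(23°)
|Δp⃗| = 4.0217e-24 kg·m/s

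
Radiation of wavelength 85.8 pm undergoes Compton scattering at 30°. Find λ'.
86.1251 pm

Using the Compton formula: λ' = λ + λ_C(1 − cos θ)

For θ = 30°, cos θ = √3/2 (exact) ≈ 0.8660, so:
1 − cos 30° = 1 − (√3/2) ≈ 0.1340

Δλ = λ_C × 0.1340 = 2.4263 × 0.1340 = 0.3251 pm

λ' = 85.8 + 0.3251 = 86.1251 pm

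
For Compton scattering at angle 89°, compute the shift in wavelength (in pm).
2.3840 pm

Using the Compton scattering formula:
Δλ = λ_C(1 - cos θ)

where λ_C = h/(m_e·c) ≈ 2.4263 pm is the Compton wavelength of an electron.

For θ = 89°:
cos(89°) = 0.0175
1 - cos(89°) = 0.9825

Δλ = 2.4263 × 0.9825
Δλ = 2.3840 pm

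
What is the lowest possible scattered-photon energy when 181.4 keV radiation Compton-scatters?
106.0830 keV (at θ = 180°)

The scattered photon has minimum energy when its wavelength is maximum, i.e., when the Compton shift Δλ = λ_C(1 − cos θ) is maximum. This occurs at θ = 180° (backscattering), giving Δλ_max = 2λ_C = 4.8526 pm.

Initial wavelength: λ₀ = hc/E₀ = 6.8349 pm
Maximum final wavelength: λ'_max = λ₀ + 2λ_C = 6.8349 + 4.8526 = 11.6875 pm
Minimum final energy: E'_min = hc/λ'_max = 106.0830 keV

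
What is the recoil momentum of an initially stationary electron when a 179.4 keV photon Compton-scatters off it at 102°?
1.2810e-22 kg·m/s

The electron is initially at rest, so by conservation of momentum:
p⃗_e = p⃗₀ − p⃗'  (incident photon momentum minus scattered photon momentum)

Photon momentum magnitudes (p = h/λ = E/c):
λ₀ = hc/E₀ = 6.9110 pm → p₀ = h/λ₀ = 9.5876e-23 kg·m/s
Δλ = λ_C(1 − cos 102°) = 2.9308 pm
λ' = 9.8418 pm → p' = h/λ' = 6.7326e-23 kg·m/s

The scattered photon makes angle θ = 102° with the incident direction, so by the law of cosines:
|p⃗_e|² = p₀² + p'² − 2p₀p'cos θ
|p⃗_e|² = (9.5876e-23)² + (6.7326e-23)² − 2·9.5876e-23·6.7326e-23·cos(102°)
|p⃗_e| = 1.2810e-22 kg·m/s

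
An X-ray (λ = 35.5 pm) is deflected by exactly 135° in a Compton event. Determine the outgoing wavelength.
39.6420 pm

Using the Compton formula: λ' = λ + λ_C(1 − cos θ)

For θ = 135°, cos θ = -√2/2 (exact) ≈ -0.7071, so:
1 − cos 135° = 1 − (-√2/2) ≈ 1.7071

Δλ = λ_C × 1.7071 = 2.4263 × 1.7071 = 4.1420 pm

λ' = 35.5 + 4.1420 = 39.6420 pm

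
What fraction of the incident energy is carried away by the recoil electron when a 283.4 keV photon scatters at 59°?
0.2120 (or 21.20%)

Calculate initial and final photon energies:

Initial: E₀ = 283.4 keV → λ₀ = 4.3749 pm
Compton shift: Δλ = 1.1767 pm
Final wavelength: λ' = 5.5516 pm
Final energy: E' = 223.3325 keV

Fractional energy loss:
(E₀ - E')/E₀ = (283.4000 - 223.3325)/283.4000
= 60.0675/283.4000
= 0.2120
= 21.20%

(Intermediate values are shown rounded; full precision is carried through to the final answer.)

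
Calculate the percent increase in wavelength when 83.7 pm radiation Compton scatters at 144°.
5.2440%

Calculate the Compton shift:
Δλ = λ_C(1 - cos(144°))
Δλ = 2.4263 × (1 - cos(144°))
Δλ = 2.4263 × 1.8090
Δλ = 4.3892 pm

Percentage change:
(Δλ/λ₀) × 100 = (4.3892/83.7) × 100
= 5.2440%

(Intermediate values are shown rounded; full precision is carried through to the final answer.)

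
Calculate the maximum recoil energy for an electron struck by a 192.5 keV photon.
82.7149 keV

Maximum energy transfer occurs at θ = 180° (backscattering).

Initial photon: E₀ = 192.5 keV → λ₀ = 6.4407 pm

Maximum Compton shift (at 180°):
Δλ_max = 2λ_C = 2 × 2.4263 = 4.8526 pm

Final wavelength:
λ' = 6.4407 + 4.8526 = 11.2934 pm

Minimum photon energy (maximum energy to electron):
E'_min = hc/λ' = 109.7851 keV

Maximum electron kinetic energy:
K_max = E₀ - E'_min = 192.5000 - 109.7851 = 82.7149 keV

(Intermediate values are shown rounded; full precision is carried through to the final answer.)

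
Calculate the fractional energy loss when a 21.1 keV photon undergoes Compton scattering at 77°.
0.0310 (or 3.10%)

Calculate initial and final photon energies:

Initial: E₀ = 21.1 keV → λ₀ = 58.7603 pm
Compton shift: Δλ = 1.8805 pm
Final wavelength: λ' = 60.6408 pm
Final energy: E' = 20.4457 keV

Fractional energy loss:
(E₀ - E')/E₀ = (21.1000 - 20.4457)/21.1000
= 0.6543/21.1000
= 0.0310
= 3.10%

(Intermediate values are shown rounded; full precision is carried through to the final answer.)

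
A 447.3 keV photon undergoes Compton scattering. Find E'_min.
162.6138 keV (at θ = 180°)

The scattered photon has minimum energy when its wavelength is maximum, i.e., when the Compton shift Δλ = λ_C(1 − cos θ) is maximum. This occurs at θ = 180° (backscattering), giving Δλ_max = 2λ_C = 4.8526 pm.

Initial wavelength: λ₀ = hc/E₀ = 2.7718 pm
Maximum final wavelength: λ'_max = λ₀ + 2λ_C = 2.7718 + 4.8526 = 7.6245 pm
Minimum final energy: E'_min = hc/λ'_max = 162.6138 keV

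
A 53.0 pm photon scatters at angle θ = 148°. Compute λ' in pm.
57.4839 pm

Using the Compton scattering formula:
λ' = λ + Δλ = λ + λ_C(1 - cos θ)

Given:
- Initial wavelength λ = 53.0 pm
- Scattering angle θ = 148°
- Compton wavelength λ_C ≈ 2.4263 pm

Calculate the shift:
Δλ = 2.4263 × (1 - cos(148°))
Δλ = 2.4263 × 1.8480
Δλ = 4.4839 pm

Final wavelength:
λ' = 53.0 + 4.4839 = 57.4839 pm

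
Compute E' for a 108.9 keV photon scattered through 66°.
96.6770 keV

First convert energy to wavelength:
λ = hc/E, with hc ≈ 1239.842 keV·pm (i.e. 1239.842 eV·nm)

For E = 108.9 keV = 108900 eV:
λ = 1239.842 keV·pm / 108.9 keV
λ = 11.3851 pm

Calculate the Compton shift:
Δλ = λ_C(1 - cos(66°)) = 2.4263 × 0.5933
Δλ = 1.4394 pm

Final wavelength:
λ' = 11.3851 + 1.4394 = 12.8246 pm

Final energy:
E' = hc/λ' = 1239.842 / 12.8246 = 96.6770 keV

(Intermediate values are shown rounded; full precision is carried through to the final answer.)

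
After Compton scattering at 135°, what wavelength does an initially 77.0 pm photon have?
81.1420 pm

Using the Compton formula: λ' = λ + λ_C(1 − cos θ)

For θ = 135°, cos θ = -√2/2 (exact) ≈ -0.7071, so:
1 − cos 135° = 1 − (-√2/2) ≈ 1.7071

Δλ = λ_C × 1.7071 = 2.4263 × 1.7071 = 4.1420 pm

λ' = 77.0 + 4.1420 = 81.1420 pm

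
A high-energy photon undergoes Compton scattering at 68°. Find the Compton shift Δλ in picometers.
1.5174 pm

Using the Compton scattering formula:
Δλ = λ_C(1 - cos θ)

where λ_C = h/(m_e·c) ≈ 2.4263 pm is the Compton wavelength of an electron.

For θ = 68°:
cos(68°) = 0.3746
1 - cos(68°) = 0.6254

Δλ = 2.4263 × 0.6254
Δλ = 1.5174 pm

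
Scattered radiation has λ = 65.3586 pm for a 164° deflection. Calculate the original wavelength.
60.6000 pm

From λ' = λ + Δλ, we have λ = λ' - Δλ

First calculate the Compton shift:
Δλ = λ_C(1 - cos θ)
Δλ = 2.4263 × (1 - cos(164°))
Δλ = 2.4263 × 1.9613
Δλ = 4.7586 pm

Initial wavelength:
λ = λ' - Δλ
λ = 65.3586 - 4.7586
λ = 60.6000 pm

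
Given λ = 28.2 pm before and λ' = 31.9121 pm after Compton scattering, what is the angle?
122.00°

First find the wavelength shift:
Δλ = λ' - λ = 31.9121 - 28.2 = 3.7121 pm

Using Δλ = λ_C(1 - cos θ), with λ_C = h/(m_e·c) ≈ 2.42631024 pm:
cos θ = 1 - Δλ/λ_C
cos θ = 1 - 3.7121/2.42631024
cos θ = -0.529936

θ = arccos(-0.529936)
θ = 122.00°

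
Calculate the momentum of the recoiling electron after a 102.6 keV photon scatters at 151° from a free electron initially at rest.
9.1732e-23 kg·m/s

The electron is initially at rest, so by conservation of momentum:
p⃗_e = p⃗₀ − p⃗'  (incident photon momentum minus scattered photon momentum)

Photon momentum magnitudes (p = h/λ = E/c):
λ₀ = hc/E₀ = 12.0842 pm → p₀ = h/λ₀ = 5.4832e-23 kg·m/s
Δλ = λ_C(1 − cos 151°) = 4.5484 pm
λ' = 16.6326 pm → p' = h/λ' = 3.9838e-23 kg·m/s

The scattered photon makes angle θ = 151° with the incident direction, so by the law of cosines:
|p⃗_e|² = p₀² + p'² − 2p₀p'cos θ
|p⃗_e|² = (5.4832e-23)² + (3.9838e-23)² − 2·5.4832e-23·3.9838e-23·cos(151°)
|p⃗_e| = 9.1732e-23 kg·m/s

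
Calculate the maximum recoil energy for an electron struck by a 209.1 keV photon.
94.1086 keV

Maximum energy transfer occurs at θ = 180° (backscattering).

Initial photon: E₀ = 209.1 keV → λ₀ = 5.9294 pm

Maximum Compton shift (at 180°):
Δλ_max = 2λ_C = 2 × 2.4263 = 4.8526 pm

Final wavelength:
λ' = 5.9294 + 4.8526 = 10.7820 pm

Minimum photon energy (maximum energy to electron):
E'_min = hc/λ' = 114.9914 keV

Maximum electron kinetic energy:
K_max = E₀ - E'_min = 209.1000 - 114.9914 = 94.1086 keV

(Intermediate values are shown rounded; full precision is carried through to the final answer.)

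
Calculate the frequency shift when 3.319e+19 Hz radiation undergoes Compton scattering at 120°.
9.532e+18 Hz (decrease)

Convert frequency to wavelength (c = 299792458 m/s):
λ₀ = c/f₀ = 299792458/3.319e+19 = 9.0326140e-12 m = 9.0326 pm

Calculate Compton shift:
Δλ = λ_C(1 - cos(120°)) = 3.6395 pm

Final wavelength:
λ' = λ₀ + Δλ = 9.0326 + 3.6395 = 12.6721 pm

Final frequency:
f' = c/λ' = 299792458/1.2672079e-11 = 2.3657716e+19 Hz

Frequency shift (decrease):
Δf = f₀ - f' = 3.319e+19 - 2.3657716e+19 = 9.532e+18 Hz

(Intermediate values are shown rounded; full precision is carried through to the final answer.)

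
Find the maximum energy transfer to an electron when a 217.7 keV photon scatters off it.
100.1550 keV

Maximum energy transfer occurs at θ = 180° (backscattering).

Initial photon: E₀ = 217.7 keV → λ₀ = 5.6952 pm

Maximum Compton shift (at 180°):
Δλ_max = 2λ_C = 2 × 2.4263 = 4.8526 pm

Final wavelength:
λ' = 5.6952 + 4.8526 = 10.5478 pm

Minimum photon energy (maximum energy to electron):
E'_min = hc/λ' = 117.5450 keV

Maximum electron kinetic energy:
K_max = E₀ - E'_min = 217.7000 - 117.5450 = 100.1550 keV

(Intermediate values are shown rounded; full precision is carried through to the final answer.)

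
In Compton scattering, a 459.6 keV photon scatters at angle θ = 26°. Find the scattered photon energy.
421.2548 keV

First convert energy to wavelength:
λ = hc/E, with hc ≈ 1239.842 keV·pm (i.e. 1239.842 eV·nm)

For E = 459.6 keV = 459600 eV:
λ = 1239.842 keV·pm / 459.6 keV
λ = 2.6977 pm

Calculate the Compton shift:
Δλ = λ_C(1 - cos(26°)) = 2.4263 × 0.1012
Δλ = 0.2456 pm

Final wavelength:
λ' = 2.6977 + 0.2456 = 2.9432 pm

Final energy:
E' = hc/λ' = 1239.842 / 2.9432 = 421.2548 keV

(Intermediate values are shown rounded; full precision is carried through to the final answer.)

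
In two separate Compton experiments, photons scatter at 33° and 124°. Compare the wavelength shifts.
124° produces the larger shift by a factor of 9.665

Calculate both shifts using Δλ = λ_C(1 - cos θ):

For θ₁ = 33°:
Δλ₁ = 2.4263 × (1 - cos(33°))
Δλ₁ = 2.4263 × 0.1613
Δλ₁ = 0.3914 pm

For θ₂ = 124°:
Δλ₂ = 2.4263 × (1 - cos(124°))
Δλ₂ = 2.4263 × 1.5592
Δλ₂ = 3.7831 pm

The 124° angle produces the larger shift.
Ratio: 3.7831/0.3914 = 9.665

(Intermediate values are shown rounded; full precision is carried through to the final answer.)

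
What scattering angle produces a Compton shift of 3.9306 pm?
128.32°

From the Compton formula Δλ = λ_C(1 - cos θ), we can solve for θ:

cos θ = 1 - Δλ/λ_C

Given:
- Δλ = 3.9306 pm
- λ_C = h/(m_e·c) ≈ 2.42631024 pm

cos θ = 1 - 3.9306/2.42631024
cos θ = 1 - 1.619991
cos θ = -0.619991

θ = arccos(-0.619991)
θ = 128.32°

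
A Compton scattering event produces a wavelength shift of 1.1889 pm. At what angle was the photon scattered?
59.34°

From the Compton formula Δλ = λ_C(1 - cos θ), we can solve for θ:

cos θ = 1 - Δλ/λ_C

Given:
- Δλ = 1.1889 pm
- λ_C = h/(m_e·c) ≈ 2.42631024 pm

cos θ = 1 - 1.1889/2.42631024
cos θ = 1 - 0.490003
cos θ = 0.509997

θ = arccos(0.509997)
θ = 59.34°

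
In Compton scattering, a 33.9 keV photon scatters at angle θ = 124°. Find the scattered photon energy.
30.7222 keV

First convert energy to wavelength:
λ = hc/E, with hc ≈ 1239.842 keV·pm (i.e. 1239.842 eV·nm)

For E = 33.9 keV = 33900 eV:
λ = 1239.842 keV·pm / 33.9 keV
λ = 36.5735 pm

Calculate the Compton shift:
Δλ = λ_C(1 - cos(124°)) = 2.4263 × 1.5592
Δλ = 3.7831 pm

Final wavelength:
λ' = 36.5735 + 3.7831 = 40.3566 pm

Final energy:
E' = hc/λ' = 1239.842 / 40.3566 = 30.7222 keV

(Intermediate values are shown rounded; full precision is carried through to the final answer.)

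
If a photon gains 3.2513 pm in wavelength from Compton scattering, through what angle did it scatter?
109.88°

From the Compton formula Δλ = λ_C(1 - cos θ), we can solve for θ:

cos θ = 1 - Δλ/λ_C

Given:
- Δλ = 3.2513 pm
- λ_C = h/(m_e·c) ≈ 2.42631024 pm

cos θ = 1 - 3.2513/2.42631024
cos θ = 1 - 1.340018
cos θ = -0.340018

θ = arccos(-0.340018)
θ = 109.88°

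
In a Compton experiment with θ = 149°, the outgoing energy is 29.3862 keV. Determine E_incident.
32.8999 keV

Convert final energy to wavelength (hc ≈ 1239.842 keV·pm):
λ' = hc/E' = 1239.842 / 29.3862 = 42.1913 pm

Calculate the Compton shift:
Δλ = λ_C(1 - cos(149°))
Δλ = 2.4263 × (1 - cos(149°))
Δλ = 4.5061 pm

Initial wavelength:
λ = λ' - Δλ = 42.1913 - 4.5061 = 37.6852 pm

Initial energy:
E = hc/λ = 1239.842 / 37.6852 = 32.8999 keV

(Intermediate values are shown rounded; full precision is carried through to the final answer.)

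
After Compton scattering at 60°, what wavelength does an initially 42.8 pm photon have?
44.0132 pm

Using the Compton formula: λ' = λ + λ_C(1 − cos θ)

For θ = 60°, cos θ = 1/2 (exact) = 0.5000, so:
1 − cos 60° = 1 − (1/2) = 0.5000

Δλ = λ_C × 0.5000 = 2.4263 × 0.5000 = 1.2132 pm

λ' = 42.8 + 1.2132 = 44.0132 pm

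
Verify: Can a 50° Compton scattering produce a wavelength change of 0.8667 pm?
Yes, consistent

Calculate the expected shift for θ = 50°:

Δλ_expected = λ_C(1 - cos(50°))
Δλ_expected = 2.4263 × (1 - cos(50°))
Δλ_expected = 2.4263 × 0.3572
Δλ_expected = 0.8667 pm

Given shift: 0.8667 pm
Expected shift: 0.8667 pm
Difference: 0.0000 pm

The values match. This is consistent with Compton scattering at the stated angle.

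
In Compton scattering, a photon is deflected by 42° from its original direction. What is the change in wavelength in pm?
0.6232 pm

Using the Compton scattering formula:
Δλ = λ_C(1 - cos θ)

where λ_C = h/(m_e·c) ≈ 2.4263 pm is the Compton wavelength of an electron.

For θ = 42°:
cos(42°) = 0.7431
1 - cos(42°) = 0.2569

Δλ = 2.4263 × 0.2569
Δλ = 0.6232 pm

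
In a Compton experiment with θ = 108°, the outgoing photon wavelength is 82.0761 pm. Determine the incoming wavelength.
78.9000 pm

From λ' = λ + Δλ, we have λ = λ' - Δλ

First calculate the Compton shift:
Δλ = λ_C(1 - cos θ)
Δλ = 2.4263 × (1 - cos(108°))
Δλ = 2.4263 × 1.3090
Δλ = 3.1761 pm

Initial wavelength:
λ = λ' - Δλ
λ = 82.0761 - 3.1761
λ = 78.9000 pm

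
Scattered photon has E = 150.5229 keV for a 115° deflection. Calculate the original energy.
259.1001 keV

Convert final energy to wavelength (hc ≈ 1239.842 keV·pm):
λ' = hc/E' = 1239.842 / 150.5229 = 8.2369 pm

Calculate the Compton shift:
Δλ = λ_C(1 - cos(115°))
Δλ = 2.4263 × (1 - cos(115°))
Δλ = 3.4517 pm

Initial wavelength:
λ = λ' - Δλ = 8.2369 - 3.4517 = 4.7852 pm

Initial energy:
E = hc/λ = 1239.842 / 4.7852 = 259.1001 keV

(Intermediate values are shown rounded; full precision is carried through to the final answer.)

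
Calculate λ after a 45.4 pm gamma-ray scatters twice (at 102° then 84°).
50.5035 pm

Apply Compton shift twice:

First scattering at θ₁ = 102°:
Δλ₁ = λ_C(1 - cos(102°))
Δλ₁ = 2.4263 × 1.2079
Δλ₁ = 2.9308 pm

After first scattering:
λ₁ = 45.4 + 2.9308 = 48.3308 pm

Second scattering at θ₂ = 84°:
Δλ₂ = λ_C(1 - cos(84°))
Δλ₂ = 2.4263 × 0.8955
Δλ₂ = 2.1727 pm

Final wavelength:
λ₂ = 48.3308 + 2.1727 = 50.5035 pm

Total shift: Δλ_total = 2.9308 + 2.1727 = 5.1035 pm

(Intermediate values are shown rounded; full precision is carried through to the final answer.)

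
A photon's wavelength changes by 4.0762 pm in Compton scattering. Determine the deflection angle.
132.84°

From the Compton formula Δλ = λ_C(1 - cos θ), we can solve for θ:

cos θ = 1 - Δλ/λ_C

Given:
- Δλ = 4.0762 pm
- λ_C = h/(m_e·c) ≈ 2.42631024 pm

cos θ = 1 - 4.0762/2.42631024
cos θ = 1 - 1.680000
cos θ = -0.680000

θ = arccos(-0.680000)
θ = 132.84°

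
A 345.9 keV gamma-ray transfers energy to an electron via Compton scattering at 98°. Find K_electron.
150.5995 keV

By energy conservation: K_e = E_initial - E_final

First find the scattered photon energy:
Initial wavelength: λ = hc/E = 3.5844 pm
Compton shift: Δλ = λ_C(1 - cos(98°)) = 2.7640 pm
Final wavelength: λ' = 3.5844 + 2.7640 = 6.3484 pm
Final photon energy: E' = hc/λ' = 195.3005 keV

Electron kinetic energy:
K_e = E - E' = 345.9000 - 195.3005 = 150.5995 keV

(Intermediate values are shown rounded; full precision is carried through to the final answer.)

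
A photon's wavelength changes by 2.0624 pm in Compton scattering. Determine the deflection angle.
81.37°

From the Compton formula Δλ = λ_C(1 - cos θ), we can solve for θ:

cos θ = 1 - Δλ/λ_C

Given:
- Δλ = 2.0624 pm
- λ_C = h/(m_e·c) ≈ 2.42631024 pm

cos θ = 1 - 2.0624/2.42631024
cos θ = 1 - 0.850015
cos θ = 0.149985

θ = arccos(0.149985)
θ = 81.37°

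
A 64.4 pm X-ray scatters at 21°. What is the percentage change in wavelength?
0.2502%

Calculate the Compton shift:
Δλ = λ_C(1 - cos(21°))
Δλ = 2.4263 × (1 - cos(21°))
Δλ = 2.4263 × 0.0664
Δλ = 0.1612 pm

Percentage change:
(Δλ/λ₀) × 100 = (0.1612/64.4) × 100
= 0.2502%

(Intermediate values are shown rounded; full precision is carried through to the final answer.)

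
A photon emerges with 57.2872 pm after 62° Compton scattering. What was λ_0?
56.0000 pm

From λ' = λ + Δλ, we have λ = λ' - Δλ

First calculate the Compton shift:
Δλ = λ_C(1 - cos θ)
Δλ = 2.4263 × (1 - cos(62°))
Δλ = 2.4263 × 0.5305
Δλ = 1.2872 pm

Initial wavelength:
λ = λ' - Δλ
λ = 57.2872 - 1.2872
λ = 56.0000 pm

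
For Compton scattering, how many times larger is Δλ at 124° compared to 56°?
124° produces the larger shift by a factor of 3.537

Calculate both shifts using Δλ = λ_C(1 - cos θ):

For θ₁ = 56°:
Δλ₁ = 2.4263 × (1 - cos(56°))
Δλ₁ = 2.4263 × 0.4408
Δλ₁ = 1.0695 pm

For θ₂ = 124°:
Δλ₂ = 2.4263 × (1 - cos(124°))
Δλ₂ = 2.4263 × 1.5592
Δλ₂ = 3.7831 pm

The 124° angle produces the larger shift.
Ratio: 3.7831/1.0695 = 3.537

(Intermediate values are shown rounded; full precision is carried through to the final answer.)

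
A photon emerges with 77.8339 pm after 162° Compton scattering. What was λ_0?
73.1000 pm

From λ' = λ + Δλ, we have λ = λ' - Δλ

First calculate the Compton shift:
Δλ = λ_C(1 - cos θ)
Δλ = 2.4263 × (1 - cos(162°))
Δλ = 2.4263 × 1.9511
Δλ = 4.7339 pm

Initial wavelength:
λ = λ' - Δλ
λ = 77.8339 - 4.7339
λ = 73.1000 pm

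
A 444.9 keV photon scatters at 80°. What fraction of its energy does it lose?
0.4184 (or 41.84%)

Calculate initial and final photon energies:

Initial: E₀ = 444.9 keV → λ₀ = 2.7868 pm
Compton shift: Δλ = 2.0050 pm
Final wavelength: λ' = 4.7918 pm
Final energy: E' = 258.7438 keV

Fractional energy loss:
(E₀ - E')/E₀ = (444.9000 - 258.7438)/444.9000
= 186.1562/444.9000
= 0.4184
= 41.84%

(Intermediate values are shown rounded; full precision is carried through to the final answer.)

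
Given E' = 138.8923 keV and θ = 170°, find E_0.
301.5999 keV

Convert final energy to wavelength (hc ≈ 1239.842 keV·pm):
λ' = hc/E' = 1239.842 / 138.8923 = 8.9266 pm

Calculate the Compton shift:
Δλ = λ_C(1 - cos(170°))
Δλ = 2.4263 × (1 - cos(170°))
Δλ = 4.8158 pm

Initial wavelength:
λ = λ' - Δλ = 8.9266 - 4.8158 = 4.1109 pm

Initial energy:
E = hc/λ = 1239.842 / 4.1109 = 301.5999 keV

(Intermediate values are shown rounded; full precision is carried through to the final answer.)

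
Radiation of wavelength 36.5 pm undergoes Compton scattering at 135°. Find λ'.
40.6420 pm

Using the Compton formula: λ' = λ + λ_C(1 − cos θ)

For θ = 135°, cos θ = -√2/2 (exact) ≈ -0.7071, so:
1 − cos 135° = 1 − (-√2/2) ≈ 1.7071

Δλ = λ_C × 1.7071 = 2.4263 × 1.7071 = 4.1420 pm

λ' = 36.5 + 4.1420 = 40.6420 pm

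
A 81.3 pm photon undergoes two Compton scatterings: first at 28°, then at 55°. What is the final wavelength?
82.6186 pm

Apply Compton shift twice:

First scattering at θ₁ = 28°:
Δλ₁ = λ_C(1 - cos(28°))
Δλ₁ = 2.4263 × 0.1171
Δλ₁ = 0.2840 pm

After first scattering:
λ₁ = 81.3 + 0.2840 = 81.5840 pm

Second scattering at θ₂ = 55°:
Δλ₂ = λ_C(1 - cos(55°))
Δλ₂ = 2.4263 × 0.4264
Δλ₂ = 1.0346 pm

Final wavelength:
λ₂ = 81.5840 + 1.0346 = 82.6186 pm

Total shift: Δλ_total = 0.2840 + 1.0346 = 1.3186 pm

(Intermediate values are shown rounded; full precision is carried through to the final answer.)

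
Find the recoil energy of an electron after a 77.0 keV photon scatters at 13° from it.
0.2962 keV

By energy conservation: K_e = E_initial - E_final

First find the scattered photon energy:
Initial wavelength: λ = hc/E = 16.1018 pm
Compton shift: Δλ = λ_C(1 - cos(13°)) = 0.0622 pm
Final wavelength: λ' = 16.1018 + 0.0622 = 16.1640 pm
Final photon energy: E' = hc/λ' = 76.7038 keV

Electron kinetic energy:
K_e = E - E' = 77.0000 - 76.7038 = 0.2962 keV

(Intermediate values are shown rounded; full precision is carried through to the final answer.)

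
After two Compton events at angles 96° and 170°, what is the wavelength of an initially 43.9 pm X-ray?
51.3957 pm

Apply Compton shift twice:

First scattering at θ₁ = 96°:
Δλ₁ = λ_C(1 - cos(96°))
Δλ₁ = 2.4263 × 1.1045
Δλ₁ = 2.6799 pm

After first scattering:
λ₁ = 43.9 + 2.6799 = 46.5799 pm

Second scattering at θ₂ = 170°:
Δλ₂ = λ_C(1 - cos(170°))
Δλ₂ = 2.4263 × 1.9848
Δλ₂ = 4.8158 pm

Final wavelength:
λ₂ = 46.5799 + 4.8158 = 51.3957 pm

Total shift: Δλ_total = 2.6799 + 4.8158 = 7.4957 pm

(Intermediate values are shown rounded; full precision is carried through to the final answer.)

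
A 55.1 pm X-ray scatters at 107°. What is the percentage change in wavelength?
5.6909%

Calculate the Compton shift:
Δλ = λ_C(1 - cos(107°))
Δλ = 2.4263 × (1 - cos(107°))
Δλ = 2.4263 × 1.2924
Δλ = 3.1357 pm

Percentage change:
(Δλ/λ₀) × 100 = (3.1357/55.1) × 100
= 5.6909%

(Intermediate values are shown rounded; full precision is carried through to the final answer.)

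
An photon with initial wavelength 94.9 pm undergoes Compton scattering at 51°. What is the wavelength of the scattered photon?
95.7994 pm

Using the Compton scattering formula:
λ' = λ + Δλ = λ + λ_C(1 - cos θ)

Given:
- Initial wavelength λ = 94.9 pm
- Scattering angle θ = 51°
- Compton wavelength λ_C ≈ 2.4263 pm

Calculate the shift:
Δλ = 2.4263 × (1 - cos(51°))
Δλ = 2.4263 × 0.3707
Δλ = 0.8994 pm

Final wavelength:
λ' = 94.9 + 0.8994 = 95.7994 pm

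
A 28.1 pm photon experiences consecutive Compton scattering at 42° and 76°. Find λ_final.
30.5625 pm

Apply Compton shift twice:

First scattering at θ₁ = 42°:
Δλ₁ = λ_C(1 - cos(42°))
Δλ₁ = 2.4263 × 0.2569
Δλ₁ = 0.6232 pm

After first scattering:
λ₁ = 28.1 + 0.6232 = 28.7232 pm

Second scattering at θ₂ = 76°:
Δλ₂ = λ_C(1 - cos(76°))
Δλ₂ = 2.4263 × 0.7581
Δλ₂ = 1.8393 pm

Final wavelength:
λ₂ = 28.7232 + 1.8393 = 30.5625 pm

Total shift: Δλ_total = 0.6232 + 1.8393 = 2.4625 pm

(Intermediate values are shown rounded; full precision is carried through to the final answer.)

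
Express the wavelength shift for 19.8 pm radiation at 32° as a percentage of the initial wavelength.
1.8620%

Calculate the Compton shift:
Δλ = λ_C(1 - cos(32°))
Δλ = 2.4263 × (1 - cos(32°))
Δλ = 2.4263 × 0.1520
Δλ = 0.3687 pm

Percentage change:
(Δλ/λ₀) × 100 = (0.3687/19.8) × 100
= 1.8620%

(Intermediate values are shown rounded; full precision is carried through to the final answer.)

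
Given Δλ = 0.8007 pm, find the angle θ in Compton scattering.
47.93°

From the Compton formula Δλ = λ_C(1 - cos θ), we can solve for θ:

cos θ = 1 - Δλ/λ_C

Given:
- Δλ = 0.8007 pm
- λ_C = h/(m_e·c) ≈ 2.42631024 pm

cos θ = 1 - 0.8007/2.42631024
cos θ = 1 - 0.330007
cos θ = 0.669993

θ = arccos(0.669993)
θ = 47.93°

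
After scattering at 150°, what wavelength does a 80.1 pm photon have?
84.6276 pm

Using the Compton scattering formula:
λ' = λ + Δλ = λ + λ_C(1 - cos θ)

Given:
- Initial wavelength λ = 80.1 pm
- Scattering angle θ = 150°
- Compton wavelength λ_C ≈ 2.4263 pm

Calculate the shift:
Δλ = 2.4263 × (1 - cos(150°))
Δλ = 2.4263 × 1.8660
Δλ = 4.5276 pm

Final wavelength:
λ' = 80.1 + 4.5276 = 84.6276 pm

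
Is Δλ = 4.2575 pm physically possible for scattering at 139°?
Yes, consistent

Calculate the expected shift for θ = 139°:

Δλ_expected = λ_C(1 - cos(139°))
Δλ_expected = 2.4263 × (1 - cos(139°))
Δλ_expected = 2.4263 × 1.7547
Δλ_expected = 4.2575 pm

Given shift: 4.2575 pm
Expected shift: 4.2575 pm
Difference: 0.0000 pm

The values match. This is consistent with Compton scattering at the stated angle.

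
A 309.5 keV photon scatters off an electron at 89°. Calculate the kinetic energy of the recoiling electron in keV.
115.4690 keV

By energy conservation: K_e = E_initial - E_final

First find the scattered photon energy:
Initial wavelength: λ = hc/E = 4.0060 pm
Compton shift: Δλ = λ_C(1 - cos(89°)) = 2.3840 pm
Final wavelength: λ' = 4.0060 + 2.3840 = 6.3899 pm
Final photon energy: E' = hc/λ' = 194.0310 keV

Electron kinetic energy:
K_e = E - E' = 309.5000 - 194.0310 = 115.4690 keV

(Intermediate values are shown rounded; full precision is carried through to the final answer.)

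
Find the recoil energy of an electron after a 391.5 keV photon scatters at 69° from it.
129.0274 keV

By energy conservation: K_e = E_initial - E_final

First find the scattered photon energy:
Initial wavelength: λ = hc/E = 3.1669 pm
Compton shift: Δλ = λ_C(1 - cos(69°)) = 1.5568 pm
Final wavelength: λ' = 3.1669 + 1.5568 = 4.7237 pm
Final photon energy: E' = hc/λ' = 262.4726 keV

Electron kinetic energy:
K_e = E - E' = 391.5000 - 262.4726 = 129.0274 keV

(Intermediate values are shown rounded; full precision is carried through to the final answer.)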